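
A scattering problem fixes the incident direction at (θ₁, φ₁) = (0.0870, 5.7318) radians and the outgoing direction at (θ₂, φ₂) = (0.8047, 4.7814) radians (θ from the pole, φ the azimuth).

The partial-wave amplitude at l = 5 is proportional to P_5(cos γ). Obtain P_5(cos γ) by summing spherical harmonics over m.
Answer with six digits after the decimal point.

-0.399814

Summing Y*_{l m}(θ₁,φ₁)·Y_{l m}(θ₂,φ₂) over m ∈ [−5, 5]; prefactor 4π/(2·5+1) = 1.142397:
  m=-5: (-0.000002, -0.000001) × (0.030508, 0.084878) = (0.000000, -0.000000)  (running Σ = (0.000000, -0.000000))
  m=-4: (-0.000049, -0.000067) × (0.264028, -0.074793) = (-0.000018, -0.000014)  (running Σ = (-0.000018, -0.000014))
  m=-3: (-0.000150, -0.001794) × (-0.088517, -0.421424) = (-0.000743, 0.000222)  (running Σ = (-0.000761, 0.000208))
  m=-2: (0.011371, -0.022495) × (-0.267205, 0.037116) = (-0.002203, 0.006433)  (running Σ = (-0.002964, 0.006640))
  m=-1: (0.184658, -0.113567) × (-0.013962, -0.201991) = (-0.025518, -0.035714)  (running Σ = (-0.028482, -0.029073))
  m=0: (0.883223, -0.000000) × (-0.331756, 0.000000) = (-0.293014, 0.000000)  (running Σ = (-0.321496, -0.029073))
  m=1: (-0.184658, -0.113567) × (0.013962, -0.201991) = (-0.025518, 0.035714)  (running Σ = (-0.347014, 0.006640))
  m=2: (0.011371, 0.022495) × (-0.267205, -0.037116) = (-0.002203, -0.006433)  (running Σ = (-0.349217, 0.000208))
  m=3: (0.000150, -0.001794) × (0.088517, -0.421424) = (-0.000743, -0.000222)  (running Σ = (-0.349960, -0.000014))
  m=4: (-0.000049, 0.000067) × (0.264028, 0.074793) = (-0.000018, 0.000014)  (running Σ = (-0.349978, -0.000000))
  m=5: (0.000002, -0.000001) × (-0.030508, 0.084878) = (0.000000, 0.000000)  (running Σ = (-0.349978, -0.000000))
Accumulated sum (-0.349978, -0.000000); after 4π/(2l+1) scaling, (-0.399814, -0.000000) ⇒ P_5 = -0.399814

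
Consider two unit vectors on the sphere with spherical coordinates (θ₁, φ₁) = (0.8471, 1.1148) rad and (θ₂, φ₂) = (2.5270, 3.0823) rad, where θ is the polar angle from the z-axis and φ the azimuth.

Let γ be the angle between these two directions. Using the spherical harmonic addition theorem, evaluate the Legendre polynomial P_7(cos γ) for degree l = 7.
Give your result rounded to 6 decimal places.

Addition theorem: P_7(cos γ) = (4π/15) Σ_m Y*_{lm}(Ω₁) Y_{lm}(Ω₂), m = −7…7:
  term(m=-7) = 0.00025 - 0.00066j   from Y*(Ω₁)=0.00334 + 0.06627j, Y(Ω₂)=-0.00970 - 0.00427j
  term(m=-6) = -0.00892 - 0.00850j   from Y*(Ω₁)=0.20157 + 0.08656j, Y(Ω₂)=-0.05267 - 0.01957j
  term(m=-5) = -0.06704 + 0.02935j   from Y*(Ω₁)=0.30925 - 0.26537j, Y(Ω₂)=-0.17175 - 0.05246j
  term(m=-4) = 0.00249 + 0.15567j   from Y*(Ω₁)=-0.10363 - 0.40052j, Y(Ω₂)=-0.36580 - 0.08842j
  term(m=-3) = 0.03226 + 0.01291j   from Y*(Ω₁)=-0.07080 - 0.01456j, Y(Ω₂)=-0.47306 - 0.08505j
  term(m=-2) = -0.05265 + 0.05351j   from Y*(Ω₁)=0.20440 - 0.26402j, Y(Ω₂)=-0.22325 - 0.02660j
  term(m=-1) = -0.02571 - 0.06137j   from Y*(Ω₁)=-0.10135 - 0.20664j, Y(Ω₂)=0.28859 + 0.01713j
  term(m=+0) = 0.09033 + 0.00000j   from Y*(Ω₁)=0.27352 + 0.00000j, Y(Ω₂)=0.33025 + 0.00000j
  term(m=+1) = -0.02571 + 0.06137j   from Y*(Ω₁)=0.10135 - 0.20664j, Y(Ω₂)=-0.28859 + 0.01713j
  term(m=+2) = -0.05265 - 0.05351j   from Y*(Ω₁)=0.20440 + 0.26402j, Y(Ω₂)=-0.22325 + 0.02660j
  term(m=+3) = 0.03226 - 0.01291j   from Y*(Ω₁)=0.07080 - 0.01456j, Y(Ω₂)=0.47306 - 0.08505j
  term(m=+4) = 0.00249 - 0.15567j   from Y*(Ω₁)=-0.10363 + 0.40052j, Y(Ω₂)=-0.36580 + 0.08842j
  term(m=+5) = -0.06704 - 0.02935j   from Y*(Ω₁)=-0.30925 - 0.26537j, Y(Ω₂)=0.17175 - 0.05246j
  term(m=+6) = -0.00892 + 0.00850j   from Y*(Ω₁)=0.20157 - 0.08656j, Y(Ω₂)=-0.05267 + 0.01957j
  term(m=+7) = 0.00025 + 0.00066j   from Y*(Ω₁)=-0.00334 + 0.06627j, Y(Ω₂)=0.00970 - 0.00427j
Accumulated sum -0.14832 + 0.00000j; after 4π/(2l+1) scaling, -0.12425 + 0.00000j ⇒ P_7 = -0.124253

-0.124253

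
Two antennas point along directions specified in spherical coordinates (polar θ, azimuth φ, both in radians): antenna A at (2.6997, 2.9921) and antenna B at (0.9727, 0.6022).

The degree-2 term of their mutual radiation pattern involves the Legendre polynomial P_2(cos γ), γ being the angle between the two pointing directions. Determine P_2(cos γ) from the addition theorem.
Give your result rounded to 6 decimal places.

Expand P_2 via completeness: Σ_{m} conj(Y_{2,m}) at Ω₁ times Y_{2,m} at Ω₂ —
  m=-2: Y*=+0.067510-0.020808i  Y=+0.094510-0.246296i  product +0.001255-0.018594i
  m=-1: Y*=+0.295315-0.044479i  Y=+0.296250-0.203634i  product +0.078430-0.073313i
  m=+0: Y*=+0.457742-0.000000i  Y=-0.015409+0.000000i  product -0.007053+0.000000i
  m=+1: Y*=-0.295315-0.044479i  Y=-0.296250-0.203634i  product +0.078430+0.073313i
  m=+2: Y*=+0.067510+0.020808i  Y=+0.094510+0.246296i  product +0.001255+0.018594i
Σ over m = +0.152317+0.000000i; ×(4π/5) → +0.382814+0.000000i. Real part: 0.382814

0.382814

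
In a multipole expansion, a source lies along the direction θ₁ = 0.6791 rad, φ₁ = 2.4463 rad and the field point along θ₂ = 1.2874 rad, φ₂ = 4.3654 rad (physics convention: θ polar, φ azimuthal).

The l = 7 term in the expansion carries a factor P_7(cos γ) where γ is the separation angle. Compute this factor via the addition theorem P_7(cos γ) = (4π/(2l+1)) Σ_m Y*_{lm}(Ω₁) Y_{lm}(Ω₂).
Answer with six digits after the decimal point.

Term-by-term m-sum for l=7 (normalisation 4π/15 = 0.837758):
  m=-7: Y*=-0.00297 - 0.01905j  Y=0.24589 + 0.28453j  product 0.00469 - 0.00553j
  m=-6: Y*=-0.04601 + 0.07664j  Y=0.20046 - 0.35742j  product 0.01817 + 0.03181j
  m=-5: Y*=0.23277 - 0.08100j  Y=-0.00485 - 0.00080j  product -0.00119 + 0.00021j
  m=-4: Y*=-0.40512 - 0.15268j  Y=-0.06289 - 0.34010j  product -0.02645 + 0.14739j
  m=-3: Y*=0.20884 + 0.36894j  Y=-0.10866 + 0.06364j  product -0.04617 - 0.02680j
  m=-2: Y*=0.00709 - 0.03889j  Y=-0.22549 - 0.18762j  product -0.00889 + 0.00744j
  m=-1: Y*=0.29277 - 0.24425j  Y=-0.05702 + 0.15769j  product 0.02182 + 0.06009j
  m=+0: Y*=-0.16506 + 0.00000j  Y=-0.27500 + 0.00000j  product 0.04539 + 0.00000j
  m=+1: Y*=-0.29277 - 0.24425j  Y=0.05702 + 0.15769j  product 0.02182 - 0.06009j
  m=+2: Y*=0.00709 + 0.03889j  Y=-0.22549 + 0.18762j  product -0.00889 - 0.00744j
  m=+3: Y*=-0.20884 + 0.36894j  Y=0.10866 + 0.06364j  product -0.04617 + 0.02680j
  m=+4: Y*=-0.40512 + 0.15268j  Y=-0.06289 + 0.34010j  product -0.02645 - 0.14739j
  m=+5: Y*=-0.23277 - 0.08100j  Y=0.00485 - 0.00080j  product -0.00119 - 0.00021j
  m=+6: Y*=-0.04601 - 0.07664j  Y=0.20046 + 0.35742j  product 0.01817 - 0.03181j
  m=+7: Y*=0.00297 - 0.01905j  Y=-0.24589 + 0.28453j  product 0.00469 + 0.00553j
Accumulated sum -0.03067 + 0.00000j; after 4π/(2l+1) scaling, -0.02570 + 0.00000j ⇒ P_7 = -0.025697

-0.025697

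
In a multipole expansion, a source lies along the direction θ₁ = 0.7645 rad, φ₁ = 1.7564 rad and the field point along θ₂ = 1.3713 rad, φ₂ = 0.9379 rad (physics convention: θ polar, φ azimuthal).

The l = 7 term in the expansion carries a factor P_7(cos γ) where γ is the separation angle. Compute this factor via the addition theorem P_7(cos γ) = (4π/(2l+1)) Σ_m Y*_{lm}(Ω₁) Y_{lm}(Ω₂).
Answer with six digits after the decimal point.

0.320410

Summing Y*_{l m}(θ₁,φ₁)·Y_{l m}(θ₂,φ₂) over m ∈ [−7, 7]; prefactor 4π/(2·7+1) = 0.837758:
  term(m=-7) = 0.01407 - 0.00870j   from Y*(Ω₁)=0.03667 - 0.01021j, Y(Ω₂)=0.41743 - 0.12099j
  term(m=-6) = 0.00963 - 0.04787j   from Y*(Ω₁)=-0.06555 - 0.13325j, Y(Ω₂)=0.26059 + 0.20049j
  term(m=-5) = 0.03176 + 0.04450j   from Y*(Ω₁)=-0.26933 + 0.20169j, Y(Ω₂)=0.00372 - 0.16243j
  term(m=-4) = 0.15189 + 0.02023j   from Y*(Ω₁)=0.33787 + 0.31000j, Y(Ω₂)=0.27390 - 0.19144j
  term(m=-3) = -0.01379 + 0.01129j   from Y*(Ω₁)=0.14389 - 0.23114j, Y(Ω₂)=-0.06199 - 0.02109j
  term(m=-2) = 0.00407 - 0.06132j   from Y*(Ω₁)=0.17636 + 0.06865j, Y(Ω₂)=-0.09751 - 0.30972j
  term(m=-1) = 0.00688 + 0.00736j   from Y*(Ω₁)=0.06817 - 0.36307j, Y(Ω₂)=-0.01613 + 0.02199j
  term(m=+0) = -0.02656 + 0.00000j   from Y*(Ω₁)=0.08290 + 0.00000j, Y(Ω₂)=-0.32033 + 0.00000j
  term(m=+1) = 0.00688 - 0.00736j   from Y*(Ω₁)=-0.06817 - 0.36307j, Y(Ω₂)=0.01613 + 0.02199j
  term(m=+2) = 0.00407 + 0.06132j   from Y*(Ω₁)=0.17636 - 0.06865j, Y(Ω₂)=-0.09751 + 0.30972j
  term(m=+3) = -0.01379 - 0.01129j   from Y*(Ω₁)=-0.14389 - 0.23114j, Y(Ω₂)=0.06199 - 0.02109j
  term(m=+4) = 0.15189 - 0.02023j   from Y*(Ω₁)=0.33787 - 0.31000j, Y(Ω₂)=0.27390 + 0.19144j
  term(m=+5) = 0.03176 - 0.04450j   from Y*(Ω₁)=0.26933 + 0.20169j, Y(Ω₂)=-0.00372 - 0.16243j
  term(m=+6) = 0.00963 + 0.04787j   from Y*(Ω₁)=-0.06555 + 0.13325j, Y(Ω₂)=0.26059 - 0.20049j
  term(m=+7) = 0.01407 + 0.00870j   from Y*(Ω₁)=-0.03667 - 0.01021j, Y(Ω₂)=-0.41743 - 0.12099j
Σ over m = 0.38246 + 0.00000j; ×(4π/15) → 0.32041 + 0.00000j. Real part: 0.320410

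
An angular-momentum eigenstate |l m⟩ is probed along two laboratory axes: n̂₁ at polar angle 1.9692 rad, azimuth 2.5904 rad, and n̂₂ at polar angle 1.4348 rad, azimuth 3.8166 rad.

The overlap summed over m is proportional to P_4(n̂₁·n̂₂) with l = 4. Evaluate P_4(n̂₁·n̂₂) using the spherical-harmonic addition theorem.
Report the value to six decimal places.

Term-by-term m-sum for l=4 (normalisation 4π/9 = 1.396263):
  [-4]  conj(Y_{4,-4})(Ω₁) = -0.18917 - 0.25729j ; Y_{4,-4}(Ω₂) = -0.38551 - 0.18223j ; Δ = 0.02604 + 0.13366j
  [-3]  conj(Y_{4,-3})(Ω₁) = -0.03144 - 0.37889j ; Y_{4,-3}(Ω₂) = 0.07241 + 0.14831j ; Δ = 0.05392 - 0.03210j
  [-2]  conj(Y_{4,-2})(Ω₁) = 0.00687 - 0.01357j ; Y_{4,-2}(Ω₂) = -0.06266 + 0.27918j ; Δ = 0.00336 + 0.00277j
  [-1]  conj(Y_{4,-1})(Ω₁) = -0.28050 + 0.17244j ; Y_{4,-1}(Ω₂) = 0.14245 - 0.11402j ; Δ = -0.02030 + 0.05655j
  [+0]  conj(Y_{4,0})(Ω₁) = -0.07641 + 0.00000j ; Y_{4,0}(Ω₂) = 0.26027 + 0.00000j ; Δ = -0.01989 + 0.00000j
  [+1]  conj(Y_{4,1})(Ω₁) = 0.28050 + 0.17244j ; Y_{4,1}(Ω₂) = -0.14245 - 0.11402j ; Δ = -0.02030 - 0.05655j
  [+2]  conj(Y_{4,2})(Ω₁) = 0.00687 + 0.01357j ; Y_{4,2}(Ω₂) = -0.06266 - 0.27918j ; Δ = 0.00336 - 0.00277j
  [+3]  conj(Y_{4,3})(Ω₁) = 0.03144 - 0.37889j ; Y_{4,3}(Ω₂) = -0.07241 + 0.14831j ; Δ = 0.05392 + 0.03210j
  [+4]  conj(Y_{4,4})(Ω₁) = -0.18917 + 0.25729j ; Y_{4,4}(Ω₂) = -0.38551 + 0.18223j ; Δ = 0.02604 - 0.13366j
Σ over m = 0.10615 + 0.00000j; ×(4π/9) → 0.14821 + 0.00000j. Real part: 0.148213

0.148213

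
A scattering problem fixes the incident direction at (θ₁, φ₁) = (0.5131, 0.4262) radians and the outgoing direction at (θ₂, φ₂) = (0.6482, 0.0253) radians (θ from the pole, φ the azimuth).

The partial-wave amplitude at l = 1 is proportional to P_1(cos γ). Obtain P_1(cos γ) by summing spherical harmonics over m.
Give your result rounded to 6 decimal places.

Summing Y*_{l m}(θ₁,φ₁)·Y_{l m}(θ₂,φ₂) over m ∈ [−1, 1]; prefactor 4π/(2·1+1) = 4.188790:
  m=-1: +0.154425+0.070113i × +0.208526-0.005277i = +0.032572+0.013806i  (running Σ = +0.032572+0.013806i)
  m=0: +0.425684-0.000000i × +0.389500+0.000000i = +0.165804+0.000000i  (running Σ = +0.198375+0.013806i)
  m=1: -0.154425+0.070113i × -0.208526-0.005277i = +0.032572-0.013806i  (running Σ = +0.230947+0.000000i)
Accumulated sum +0.230947+0.000000i; after 4π/(2l+1) scaling, +0.967389+0.000000i ⇒ P_1 = 0.967389

0.967389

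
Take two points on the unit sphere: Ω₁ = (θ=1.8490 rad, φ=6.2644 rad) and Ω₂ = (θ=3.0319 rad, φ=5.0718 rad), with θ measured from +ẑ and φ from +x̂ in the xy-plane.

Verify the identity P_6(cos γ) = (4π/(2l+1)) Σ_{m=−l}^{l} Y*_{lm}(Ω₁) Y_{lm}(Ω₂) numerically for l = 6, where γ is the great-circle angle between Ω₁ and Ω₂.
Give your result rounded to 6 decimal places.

Summing Y*_{l m}(θ₁,φ₁)·Y_{l m}(θ₂,φ₂) over m ∈ [−6, 6]; prefactor 4π/(2·6+1) = 0.966644:
  [-6]  conj(Y_{6,-6})(Ω₁) = +0.379394-0.042944i ; Y_{6,-6}(Ω₂) = +0.000000+0.000001i ; Δ = +0.000000+0.000000i
  [-5]  conj(Y_{6,-5})(Ω₁) = -0.376098+0.035430i ; Y_{6,-5}(Ω₂) = -0.000025+0.000006i ; Δ = +0.000009-0.000003i
  [-4]  conj(Y_{6,-4})(Ω₁) = -0.051815+0.003901i ; Y_{6,-4}(Ω₂) = +0.000067-0.000501i ; Δ = -0.000002+0.000026i
  [-3]  conj(Y_{6,-3})(Ω₁) = +0.344625-0.019442i ; Y_{6,-3}(Ω₂) = +0.005889+0.003161i ; Δ = +0.002091+0.000975i
  [-2]  conj(Y_{6,-2})(Ω₁) = -0.051115+0.001921i ; Y_{6,-2}(Ω₂) = -0.045324+0.039658i ; Δ = +0.002241-0.002114i
  [-1]  conj(Y_{6,-1})(Ω₁) = -0.318164+0.005978i ; Y_{6,-1}(Ω₂) = -0.119411-0.317811i ; Δ = +0.039892+0.100402i
  [+0]  conj(Y_{6,0})(Ω₁) = +0.077967-0.000000i ; Y_{6,0}(Ω₂) = +0.892545+0.000000i ; Δ = +0.069589+0.000000i
  [+1]  conj(Y_{6,1})(Ω₁) = +0.318164+0.005978i ; Y_{6,1}(Ω₂) = +0.119411-0.317811i ; Δ = +0.039892-0.100402i
  [+2]  conj(Y_{6,2})(Ω₁) = -0.051115-0.001921i ; Y_{6,2}(Ω₂) = -0.045324-0.039658i ; Δ = +0.002241+0.002114i
  [+3]  conj(Y_{6,3})(Ω₁) = -0.344625-0.019442i ; Y_{6,3}(Ω₂) = -0.005889+0.003161i ; Δ = +0.002091-0.000975i
  [+4]  conj(Y_{6,4})(Ω₁) = -0.051815-0.003901i ; Y_{6,4}(Ω₂) = +0.000067+0.000501i ; Δ = -0.000002-0.000026i
  [+5]  conj(Y_{6,5})(Ω₁) = +0.376098+0.035430i ; Y_{6,5}(Ω₂) = +0.000025+0.000006i ; Δ = +0.000009+0.000003i
  [+6]  conj(Y_{6,6})(Ω₁) = +0.379394+0.042944i ; Y_{6,6}(Ω₂) = +0.000000-0.000001i ; Δ = +0.000000-0.000000i
Total Σ_m = +0.158052-0.000000i. Multiply by 0.966644: +0.152780-0.000000i. P_6(cos γ) = 0.152780

0.152780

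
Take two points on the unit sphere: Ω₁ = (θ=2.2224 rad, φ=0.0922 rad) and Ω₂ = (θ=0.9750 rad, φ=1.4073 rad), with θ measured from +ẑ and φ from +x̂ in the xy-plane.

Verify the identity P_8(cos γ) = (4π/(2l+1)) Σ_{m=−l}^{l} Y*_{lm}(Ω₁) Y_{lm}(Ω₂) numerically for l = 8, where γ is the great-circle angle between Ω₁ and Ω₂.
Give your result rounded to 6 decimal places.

0.022765

Summing Y*_{l m}(θ₁,φ₁)·Y_{l m}(θ₂,φ₂) over m ∈ [−8, 8]; prefactor 4π/(2·8+1) = 0.739198:
  [-8]  conj(Y_{8,-8})(Ω₁) = +0.060937+0.055373i ; Y_{8,-8}(Ω₂) = +0.029500+0.109644i ; Δ = -0.004274+0.008315i
  [-7]  conj(Y_{8,-7})(Ω₁) = -0.200679-0.151106i ; Y_{8,-7}(Ω₂) = -0.280360+0.127333i ; Δ = +0.075503+0.016811i
  [-6]  conj(Y_{8,-6})(Ω₁) = +0.365541+0.225727i ; Y_{8,-6}(Ω₂) = -0.250680-0.374544i ; Δ = -0.007089-0.193496i
  [-5]  conj(Y_{8,-5})(Ω₁) = -0.353272-0.175469i ; Y_{8,-5}(Ω₂) = +0.222876-0.209014i ; Δ = -0.115411+0.034731i
  [-4]  conj(Y_{8,-4})(Ω₁) = +0.029022+0.011216i ; Y_{8,-4}(Ω₂) = -0.093469-0.071645i ; Δ = -0.001909-0.003128i
  [-3]  conj(Y_{8,-3})(Ω₁) = +0.329676+0.093587i ; Y_{8,-3}(Ω₂) = +0.172838-0.323657i ; Δ = +0.087271-0.090527i
  [-2]  conj(Y_{8,-2})(Ω₁) = -0.218941-0.040837i ; Y_{8,-2}(Ω₂) = +0.067650+0.022945i ; Δ = -0.013874-0.007786i
  [-1]  conj(Y_{8,-1})(Ω₁) = -0.250483-0.023160i ; Y_{8,-1}(Ω₂) = +0.054222-0.328680i ; Δ = -0.021194+0.081073i
  [+0]  conj(Y_{8,0})(Ω₁) = +0.264826-0.000000i ; Y_{8,0}(Ω₂) = +0.123670+0.000000i ; Δ = +0.032751+0.000000i
  [+1]  conj(Y_{8,1})(Ω₁) = +0.250483-0.023160i ; Y_{8,1}(Ω₂) = -0.054222-0.328680i ; Δ = -0.021194-0.081073i
  [+2]  conj(Y_{8,2})(Ω₁) = -0.218941+0.040837i ; Y_{8,2}(Ω₂) = +0.067650-0.022945i ; Δ = -0.013874+0.007786i
  [+3]  conj(Y_{8,3})(Ω₁) = -0.329676+0.093587i ; Y_{8,3}(Ω₂) = -0.172838-0.323657i ; Δ = +0.087271+0.090527i
  [+4]  conj(Y_{8,4})(Ω₁) = +0.029022-0.011216i ; Y_{8,4}(Ω₂) = -0.093469+0.071645i ; Δ = -0.001909+0.003128i
  [+5]  conj(Y_{8,5})(Ω₁) = +0.353272-0.175469i ; Y_{8,5}(Ω₂) = -0.222876-0.209014i ; Δ = -0.115411-0.034731i
  [+6]  conj(Y_{8,6})(Ω₁) = +0.365541-0.225727i ; Y_{8,6}(Ω₂) = -0.250680+0.374544i ; Δ = -0.007089+0.193496i
  [+7]  conj(Y_{8,7})(Ω₁) = +0.200679-0.151106i ; Y_{8,7}(Ω₂) = +0.280360+0.127333i ; Δ = +0.075503-0.016811i
  [+8]  conj(Y_{8,8})(Ω₁) = +0.060937-0.055373i ; Y_{8,8}(Ω₂) = +0.029500-0.109644i ; Δ = -0.004274-0.008315i
Accumulated sum +0.030797-0.000000i; after 4π/(2l+1) scaling, +0.022765-0.000000i ⇒ P_8 = 0.022765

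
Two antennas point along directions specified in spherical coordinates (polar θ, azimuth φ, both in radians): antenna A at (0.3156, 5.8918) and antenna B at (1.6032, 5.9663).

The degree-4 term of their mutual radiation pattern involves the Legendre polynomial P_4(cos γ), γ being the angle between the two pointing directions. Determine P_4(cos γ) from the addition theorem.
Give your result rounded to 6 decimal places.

Term-by-term m-sum for l=4 (normalisation 4π/9 = 1.396263):
  m=-4: (0.000022, -0.004107) × (0.131876, 0.421454) = (0.001734, -0.000533)  (running Σ = (0.001734, -0.000533))
  m=-3: (0.013745, -0.032817) × (-0.023529, -0.032949) = (-0.001405, 0.000319)  (running Σ = (0.000329, -0.000213))
  m=-2: (0.121682, -0.121044) × (-0.267298, -0.196439) = (-0.056303, 0.008452)  (running Σ = (-0.055974, 0.008239))
  m=-1: (0.429112, -0.177084) × (0.043562, 0.014286) = (0.021223, -0.001584)  (running Σ = (-0.034751, 0.006655))
  m=0: (0.472993, -0.000000) × (0.314030, 0.000000) = (0.148534, 0.000000)  (running Σ = (0.113783, 0.006655))
  m=1: (-0.429112, -0.177084) × (-0.043562, 0.014286) = (0.021223, 0.001584)  (running Σ = (0.135006, 0.008239))
  m=2: (0.121682, 0.121044) × (-0.267298, 0.196439) = (-0.056303, -0.008452)  (running Σ = (0.078702, -0.000213))
  m=3: (-0.013745, -0.032817) × (0.023529, -0.032949) = (-0.001405, -0.000319)  (running Σ = (0.077298, -0.000533))
  m=4: (0.000022, 0.004107) × (0.131876, -0.421454) = (0.001734, 0.000533)  (running Σ = (0.079032, -0.000000))
Σ over m = (0.079032, -0.000000); ×(4π/9) → (0.110349, -0.000000). Real part: 0.110349

0.110349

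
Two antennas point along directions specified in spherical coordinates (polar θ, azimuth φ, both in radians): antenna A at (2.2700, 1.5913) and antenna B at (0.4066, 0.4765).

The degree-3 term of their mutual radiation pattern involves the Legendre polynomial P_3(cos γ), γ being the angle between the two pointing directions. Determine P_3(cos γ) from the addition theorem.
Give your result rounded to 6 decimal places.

Expand P_3 via completeness: Σ_{m} conj(Y_{3,m}) at Ω₁ times Y_{3,m} at Ω₂ —
  [-3]  conj(Y_{3,-3})(Ω₁) = (0.011498, -0.186696) ; Y_{3,-3}(Ω₂) = (0.003635, -0.025552) ; Δ = (-0.004729, -0.000972)
  [-2]  conj(Y_{3,-2})(Ω₁) = (0.384970, 0.015795) ; Y_{3,-2}(Ω₂) = (0.085043, -0.119679) ; Δ = (0.034629, -0.044730)
  [-1]  conj(Y_{3,-1})(Ω₁) = (-0.005432, 0.264893) ; Y_{3,-1}(Ω₂) = (0.365482, -0.188651) ; Δ = (0.047987, 0.097838)
  [+0]  conj(Y_{3,0})(Ω₁) = (0.223089, -0.000000) ; Y_{3,0}(Ω₂) = (0.417452, 0.000000) ; Δ = (0.093129, 0.000000)
  [+1]  conj(Y_{3,1})(Ω₁) = (0.005432, 0.264893) ; Y_{3,1}(Ω₂) = (-0.365482, -0.188651) ; Δ = (0.047987, -0.097838)
  [+2]  conj(Y_{3,2})(Ω₁) = (0.384970, -0.015795) ; Y_{3,2}(Ω₂) = (0.085043, 0.119679) ; Δ = (0.034629, 0.044730)
  [+3]  conj(Y_{3,3})(Ω₁) = (-0.011498, -0.186696) ; Y_{3,3}(Ω₂) = (-0.003635, -0.025552) ; Δ = (-0.004729, 0.000972)
Total Σ_m = (0.248904, 0.000000). Multiply by 1.795196: (0.446832, 0.000000). P_3(cos γ) = 0.446832

0.446832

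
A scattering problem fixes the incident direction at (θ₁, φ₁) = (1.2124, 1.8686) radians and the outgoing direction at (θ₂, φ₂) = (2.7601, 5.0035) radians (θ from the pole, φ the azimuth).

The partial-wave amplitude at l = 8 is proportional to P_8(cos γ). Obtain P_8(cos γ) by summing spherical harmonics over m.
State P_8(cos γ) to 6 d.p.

0.317900

Term-by-term m-sum for l=8 (normalisation 4π/17 = 0.739198):
  term(m=-8) = 0.00006 + 0.00000j   from Y*(Ω₁)=-0.22114 + 0.20983j, Y(Ω₂)=-0.00013 - 0.00014j
  term(m=-7) = 0.00087 + 0.00004j   from Y*(Ω₁)=0.39777 + 0.22450j, Y(Ω₂)=0.00169 - 0.00085j
  term(m=-6) = 0.00256 + 0.00010j   from Y*(Ω₁)=0.04602 - 0.20969j, Y(Ω₂)=0.00209 + 0.01177j
  term(m=-5) = -0.01269 - 0.00042j   from Y*(Ω₁)=0.23634 - 0.01937j, Y(Ω₂)=-0.05320 - 0.00616j
  term(m=-4) = -0.05511 - 0.00148j   from Y*(Ω₁)=-0.11713 - 0.29361j, Y(Ω₂)=0.06894 - 0.16021j
  term(m=-3) = 0.03930 + 0.00079j   from Y*(Ω₁)=0.07673 - 0.06172j, Y(Ω₂)=0.30596 + 0.25638j
  term(m=-2) = 0.18686 + 0.00250j   from Y*(Ω₁)=-0.27205 - 0.18437j, Y(Ω₂)=-0.47494 + 0.31268j
  term(m=-1) = -0.01066 - 0.00007j   from Y*(Ω₁)=0.01079 - 0.03514j, Y(Ω₂)=-0.08326 - 0.27790j
  term(m=+0) = 0.12771 + 0.00000j   from Y*(Ω₁)=-0.32729 + 0.00000j, Y(Ω₂)=-0.39022 + 0.00000j
  term(m=+1) = -0.01066 + 0.00007j   from Y*(Ω₁)=-0.01079 - 0.03514j, Y(Ω₂)=0.08326 - 0.27790j
  term(m=+2) = 0.18686 - 0.00250j   from Y*(Ω₁)=-0.27205 + 0.18437j, Y(Ω₂)=-0.47494 - 0.31268j
  term(m=+3) = 0.03930 - 0.00079j   from Y*(Ω₁)=-0.07673 - 0.06172j, Y(Ω₂)=-0.30596 + 0.25638j
  term(m=+4) = -0.05511 + 0.00148j   from Y*(Ω₁)=-0.11713 + 0.29361j, Y(Ω₂)=0.06894 + 0.16021j
  term(m=+5) = -0.01269 + 0.00042j   from Y*(Ω₁)=-0.23634 - 0.01937j, Y(Ω₂)=0.05320 - 0.00616j
  term(m=+6) = 0.00256 - 0.00010j   from Y*(Ω₁)=0.04602 + 0.20969j, Y(Ω₂)=0.00209 - 0.01177j
  term(m=+7) = 0.00087 - 0.00004j   from Y*(Ω₁)=-0.39777 + 0.22450j, Y(Ω₂)=-0.00169 - 0.00085j
  term(m=+8) = 0.00006 - 0.00000j   from Y*(Ω₁)=-0.22114 - 0.20983j, Y(Ω₂)=-0.00013 + 0.00014j
Σ over m = 0.43006 + 0.00000j; ×(4π/17) → 0.31790 + 0.00000j. Real part: 0.317900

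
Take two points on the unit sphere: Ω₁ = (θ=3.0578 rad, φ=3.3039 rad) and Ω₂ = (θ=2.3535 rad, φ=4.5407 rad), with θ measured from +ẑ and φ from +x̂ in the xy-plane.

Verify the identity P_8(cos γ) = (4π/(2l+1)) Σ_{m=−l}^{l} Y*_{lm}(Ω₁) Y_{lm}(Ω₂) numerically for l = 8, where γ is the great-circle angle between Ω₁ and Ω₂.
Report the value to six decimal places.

Term-by-term m-sum for l=8 (normalisation 4π/17 = 0.739198):
  term(m=-8) = -0.000000+0.000000i   from Y*(Ω₁)=+0.000000+0.000000i, Y(Ω₂)=+0.006451+0.032276i
  term(m=-7) = -0.000000-0.000000i   from Y*(Ω₁)=+0.000000+0.000000i, Y(Ω₂)=-0.122137+0.047228i
  term(m=-6) = +0.000000-0.000001i   from Y*(Ω₁)=+0.000001+0.000001i, Y(Ω₂)=-0.158980-0.264821i
  term(m=-5) = +0.000018+0.000002i   from Y*(Ω₁)=+0.000027+0.000029i, Y(Ω₂)=+0.346764-0.299475i
  term(m=-4) = +0.000054+0.000225i   from Y*(Ω₁)=+0.000519+0.000394i, Y(Ω₂)=+0.274042+0.224686i
  term(m=-3) = +0.000420-0.000269i   from Y*(Ω₁)=+0.007052+0.003734i, Y(Ω₂)=+0.030793-0.054402i
  term(m=-2) = +0.020955+0.016533i   from Y*(Ω₁)=+0.065914+0.022181i, Y(Ω₂)=+0.361400+0.129216i
  term(m=-1) = -0.015498+0.044664i   from Y*(Ω₁)=+0.383029+0.062720i, Y(Ω₂)=-0.020810+0.120016i
  term(m=+0) = +0.357106+0.000000i   from Y*(Ω₁)=+1.020650-0.000000i, Y(Ω₂)=+0.349881+0.000000i
  term(m=+1) = -0.015498-0.044664i   from Y*(Ω₁)=-0.383029+0.062720i, Y(Ω₂)=+0.020810+0.120016i
  term(m=+2) = +0.020955-0.016533i   from Y*(Ω₁)=+0.065914-0.022181i, Y(Ω₂)=+0.361400-0.129216i
  term(m=+3) = +0.000420+0.000269i   from Y*(Ω₁)=-0.007052+0.003734i, Y(Ω₂)=-0.030793-0.054402i
  term(m=+4) = +0.000054-0.000225i   from Y*(Ω₁)=+0.000519-0.000394i, Y(Ω₂)=+0.274042-0.224686i
  term(m=+5) = +0.000018-0.000002i   from Y*(Ω₁)=-0.000027+0.000029i, Y(Ω₂)=-0.346764-0.299475i
  term(m=+6) = +0.000000+0.000001i   from Y*(Ω₁)=+0.000001-0.000001i, Y(Ω₂)=-0.158980+0.264821i
  term(m=+7) = -0.000000+0.000000i   from Y*(Ω₁)=-0.000000+0.000000i, Y(Ω₂)=+0.122137+0.047228i
  term(m=+8) = -0.000000-0.000000i   from Y*(Ω₁)=+0.000000-0.000000i, Y(Ω₂)=+0.006451-0.032276i
Σ over m = +0.369004+0.000000i; ×(4π/17) → +0.272767+0.000000i. Real part: 0.272767

0.272767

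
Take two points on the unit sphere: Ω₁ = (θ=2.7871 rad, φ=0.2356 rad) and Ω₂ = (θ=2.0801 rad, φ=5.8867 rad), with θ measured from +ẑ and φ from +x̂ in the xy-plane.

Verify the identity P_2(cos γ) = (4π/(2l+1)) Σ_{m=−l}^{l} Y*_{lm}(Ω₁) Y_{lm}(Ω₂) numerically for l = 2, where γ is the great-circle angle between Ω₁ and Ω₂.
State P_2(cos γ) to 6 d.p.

0.238705

Summing Y*_{l m}(θ₁,φ₁)·Y_{l m}(θ₂,φ₂) over m ∈ [−2, 2]; prefactor 4π/(2·2+1) = 2.513274:
  m=-2: 0.04147 + 0.02113j × 0.20662 + 0.20978j = 0.00414 + 0.01306j  (running Σ = 0.00414 + 0.01306j)
  m=-1: -0.24454 - 0.05870j × -0.30335 - 0.12700j = 0.06673 + 0.04887j  (running Σ = 0.07086 + 0.06193j)
  m=0: 0.51678 + 0.00000j × -0.09046 + 0.00000j = -0.04675 + 0.00000j  (running Σ = 0.02411 + 0.06193j)
  m=1: 0.24454 - 0.05870j × 0.30335 - 0.12700j = 0.06673 - 0.04887j  (running Σ = 0.09084 + 0.01306j)
  m=2: 0.04147 - 0.02113j × 0.20662 - 0.20978j = 0.00414 - 0.01306j  (running Σ = 0.09498 + 0.00000j)
Total Σ_m = 0.09498 + 0.00000j. Multiply by 2.513274: 0.23870 + 0.00000j. P_2(cos γ) = 0.238705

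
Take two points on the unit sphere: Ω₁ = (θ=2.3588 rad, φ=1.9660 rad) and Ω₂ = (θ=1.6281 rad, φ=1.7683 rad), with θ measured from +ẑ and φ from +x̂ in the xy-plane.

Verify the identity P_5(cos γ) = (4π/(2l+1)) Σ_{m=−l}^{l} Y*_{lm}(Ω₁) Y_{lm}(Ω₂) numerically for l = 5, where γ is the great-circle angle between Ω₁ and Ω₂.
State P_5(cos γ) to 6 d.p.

-0.403518

Summing Y*_{l m}(θ₁,φ₁)·Y_{l m}(θ₂,φ₂) over m ∈ [−5, 5]; prefactor 4π/(2·5+1) = 1.142397:
  [-5]  conj(Y_{5,-5})(Ω₁) = -0.074425-0.031925i ; Y_{5,-5}(Ω₂) = -0.384224-0.253536i ; Δ = +0.020502+0.031136i
  [-4]  conj(Y_{5,-4})(Ω₁) = +0.002579-0.257416i ; Y_{5,-4}(Ω₂) = -0.058776+0.059322i ; Δ = +0.015119+0.015283i
  [-3]  conj(Y_{5,-3})(Ω₁) = +0.396258-0.160658i ; Y_{5,-3}(Ω₂) = -0.186566-0.277134i ; Δ = -0.118452-0.079843i
  [-2]  conj(Y_{5,-2})(Ω₁) = +0.213516+0.215666i ; Y_{5,-2}(Ω₂) = -0.088416+0.036863i ; Δ = -0.026828-0.011198i
  [-1]  conj(Y_{5,-1})(Ω₁) = +0.063624-0.152521i ; Y_{5,-1}(Ω₂) = -0.059876-0.299212i ; Δ = -0.049446-0.009905i
  [+0]  conj(Y_{5,0})(Ω₁) = +0.353851-0.000000i ; Y_{5,0}(Ω₂) = -0.098937+0.000000i ; Δ = -0.035009+0.000000i
  [+1]  conj(Y_{5,1})(Ω₁) = -0.063624-0.152521i ; Y_{5,1}(Ω₂) = +0.059876-0.299212i ; Δ = -0.049446+0.009905i
  [+2]  conj(Y_{5,2})(Ω₁) = +0.213516-0.215666i ; Y_{5,2}(Ω₂) = -0.088416-0.036863i ; Δ = -0.026828+0.011198i
  [+3]  conj(Y_{5,3})(Ω₁) = -0.396258-0.160658i ; Y_{5,3}(Ω₂) = +0.186566-0.277134i ; Δ = -0.118452+0.079843i
  [+4]  conj(Y_{5,4})(Ω₁) = +0.002579+0.257416i ; Y_{5,4}(Ω₂) = -0.058776-0.059322i ; Δ = +0.015119-0.015283i
  [+5]  conj(Y_{5,5})(Ω₁) = +0.074425-0.031925i ; Y_{5,5}(Ω₂) = +0.384224-0.253536i ; Δ = +0.020502-0.031136i
Σ over m = -0.353220-0.000000i; ×(4π/11) → -0.403518-0.000000i. Real part: -0.403518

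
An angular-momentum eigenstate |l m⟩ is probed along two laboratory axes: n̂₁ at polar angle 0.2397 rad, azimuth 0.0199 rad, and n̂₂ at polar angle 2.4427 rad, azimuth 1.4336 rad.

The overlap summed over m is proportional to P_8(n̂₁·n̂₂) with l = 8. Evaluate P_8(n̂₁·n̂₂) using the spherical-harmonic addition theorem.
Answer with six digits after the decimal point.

0.277571

Summing Y*_{l m}(θ₁,φ₁)·Y_{l m}(θ₂,φ₂) over m ∈ [−8, 8]; prefactor 4π/(2·8+1) = 0.739198:
  m=-8: +0.000005+0.000001i × +0.006896+0.013468i = +0.000000+0.000000i  (running Σ = +0.000000+0.000000i)
  m=-7: +0.000084+0.000012i × +0.059011-0.041281i = +0.000005-0.000003i  (running Σ = +0.000005-0.000003i)
  m=-6: +0.000880+0.000106i × -0.141409-0.152518i = -0.000108-0.000149i  (running Σ = -0.000103-0.000152i)
  m=-5: +0.006613+0.000660i × -0.251719+0.307499i = -0.001868+0.001867i  (running Σ = -0.001970+0.001715i)
  m=-4: +0.036794+0.002935i × +0.399975+0.244558i = +0.013999+0.010172i  (running Σ = +0.012028+0.011888i)
  m=-3: +0.149527+0.008937i × +0.082492-0.188976i = +0.014024-0.027520i  (running Σ = +0.026052-0.015632i)
  m=-2: +0.417138+0.016611i × +0.255848+0.072019i = +0.105528+0.034292i  (running Σ = +0.131580+0.018660i)
  m=-1: +0.671067+0.013356i × +0.048063-0.348122i = +0.036903-0.232971i  (running Σ = +0.168483-0.214311i)
  m=0: +0.235686-0.000000i × +0.163511+0.000000i = +0.038537+0.000000i  (running Σ = +0.207020-0.214311i)
  m=1: -0.671067+0.013356i × -0.048063-0.348122i = +0.036903+0.232971i  (running Σ = +0.243923+0.018660i)
  m=2: +0.417138-0.016611i × +0.255848-0.072019i = +0.105528-0.034292i  (running Σ = +0.349451-0.015632i)
  m=3: -0.149527+0.008937i × -0.082492-0.188976i = +0.014024+0.027520i  (running Σ = +0.363474+0.011888i)
  m=4: +0.036794-0.002935i × +0.399975-0.244558i = +0.013999-0.010172i  (running Σ = +0.377473+0.001715i)
  m=5: -0.006613+0.000660i × +0.251719+0.307499i = -0.001868-0.001867i  (running Σ = +0.375606-0.000152i)
  m=6: +0.000880-0.000106i × -0.141409+0.152518i = -0.000108+0.000149i  (running Σ = +0.375497-0.000003i)
  m=7: -0.000084+0.000012i × -0.059011-0.041281i = +0.000005+0.000003i  (running Σ = +0.375503+0.000000i)
  m=8: +0.000005-0.000001i × +0.006896-0.013468i = +0.000000-0.000000i  (running Σ = +0.375503-0.000000i)
Total Σ_m = +0.375503-0.000000i. Multiply by 0.739198: +0.277571-0.000000i. P_8(cos γ) = 0.277571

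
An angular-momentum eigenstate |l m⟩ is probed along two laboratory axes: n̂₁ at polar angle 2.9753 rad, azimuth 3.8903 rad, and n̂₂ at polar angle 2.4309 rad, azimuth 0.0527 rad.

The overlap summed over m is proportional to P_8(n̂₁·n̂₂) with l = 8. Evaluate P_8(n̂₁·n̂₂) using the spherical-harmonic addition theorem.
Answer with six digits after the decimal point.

Summing Y*_{l m}(θ₁,φ₁)·Y_{l m}(θ₂,φ₂) over m ∈ [−8, 8]; prefactor 4π/(2·8+1) = 0.739198:
  [-8]  conj(Y_{8,-8})(Ω₁) = +0.000000-0.000000i ; Y_{8,-8}(Ω₂) = +0.015426-0.006919i ; Δ = +0.000000-0.000000i
  [-7]  conj(Y_{8,-7})(Ω₁) = +0.000003-0.000006i ; Y_{8,-7}(Ω₂) = -0.073283+0.028331i ; Δ = -0.000000+0.000001i
  [-6]  conj(Y_{8,-6})(Ω₁) = -0.000023-0.000103i ; Y_{8,-6}(Ω₂) = +0.210018-0.068713i ; Δ = -0.000012-0.000020i
  [-5]  conj(Y_{8,-5})(Ω₁) = -0.000952-0.000654i ; Y_{8,-5}(Ω₂) = -0.394845+0.106518i ; Δ = +0.000446+0.000157i
  [-4]  conj(Y_{8,-4})(Ω₁) = -0.009346+0.001382i ; Y_{8,-4}(Ω₂) = +0.450106-0.096313i ; Δ = -0.004073+0.001522i
  [-3]  conj(Y_{8,-3})(Ω₁) = -0.035669+0.044533i ; Y_{8,-3}(Ω₂) = -0.169447+0.027015i ; Δ = +0.004841-0.008510i
  [-2]  conj(Y_{8,-2})(Ω₁) = +0.017747+0.241406i ; Y_{8,-2}(Ω₂) = -0.290026+0.030682i ; Δ = -0.012554-0.069470i
  [-1]  conj(Y_{8,-1})(Ω₁) = +0.464511+0.431617i ; Y_{8,-1}(Ω₂) = +0.328150-0.017310i ; Δ = +0.159900+0.133594i
  [+0]  conj(Y_{8,0})(Ω₁) = +0.651777-0.000000i ; Y_{8,0}(Ω₂) = +0.197581+0.000000i ; Δ = +0.128779+0.000000i
  [+1]  conj(Y_{8,1})(Ω₁) = -0.464511+0.431617i ; Y_{8,1}(Ω₂) = -0.328150-0.017310i ; Δ = +0.159900-0.133594i
  [+2]  conj(Y_{8,2})(Ω₁) = +0.017747-0.241406i ; Y_{8,2}(Ω₂) = -0.290026-0.030682i ; Δ = -0.012554+0.069470i
  [+3]  conj(Y_{8,3})(Ω₁) = +0.035669+0.044533i ; Y_{8,3}(Ω₂) = +0.169447+0.027015i ; Δ = +0.004841+0.008510i
  [+4]  conj(Y_{8,4})(Ω₁) = -0.009346-0.001382i ; Y_{8,4}(Ω₂) = +0.450106+0.096313i ; Δ = -0.004073-0.001522i
  [+5]  conj(Y_{8,5})(Ω₁) = +0.000952-0.000654i ; Y_{8,5}(Ω₂) = +0.394845+0.106518i ; Δ = +0.000446-0.000157i
  [+6]  conj(Y_{8,6})(Ω₁) = -0.000023+0.000103i ; Y_{8,6}(Ω₂) = +0.210018+0.068713i ; Δ = -0.000012+0.000020i
  [+7]  conj(Y_{8,7})(Ω₁) = -0.000003-0.000006i ; Y_{8,7}(Ω₂) = +0.073283+0.028331i ; Δ = -0.000000-0.000001i
  [+8]  conj(Y_{8,8})(Ω₁) = +0.000000+0.000000i ; Y_{8,8}(Ω₂) = +0.015426+0.006919i ; Δ = +0.000000+0.000000i
Σ over m = +0.425873+0.000000i; ×(4π/17) → +0.314805+0.000000i. Real part: 0.314805

0.314805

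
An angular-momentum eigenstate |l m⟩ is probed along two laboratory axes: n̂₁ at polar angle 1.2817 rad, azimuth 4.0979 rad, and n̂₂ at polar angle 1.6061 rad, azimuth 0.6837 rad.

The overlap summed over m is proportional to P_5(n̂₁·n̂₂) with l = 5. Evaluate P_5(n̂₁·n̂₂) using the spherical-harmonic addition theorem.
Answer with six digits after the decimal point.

-0.206809

Addition theorem: P_5(cos γ) = (4π/11) Σ_m Y*_{lm}(Ω₁) Y_{lm}(Ω₂), m = −5…5:
  term(m=-5) = (-0.035837, -0.170002)   from Y*(Ω₁)=(-0.025944, 0.374600), Y(Ω₂)=(-0.445062, 0.126491)
  term(m=-4) = (-0.008434, -0.016185)   from Y*(Ω₁)=(-0.273810, -0.223071), Y(Ω₂)=(0.047459, 0.020446)
  term(m=-3) = (-0.019099, -0.020380)   from Y*(Ω₁)=(-0.078783, 0.022031), Y(Ω₂)=(0.157755, 0.302795)
  term(m=-2) = (-0.017082, -0.010361)   from Y*(Ω₁)=(0.112513, -0.316239), Y(Ω₂)=(0.012023, -0.058294)
  term(m=-1) = (-0.000082, -0.000023)   from Y*(Ω₁)=(-0.000155, -0.000220), Y(Ω₂)=(0.243821, -0.198665)
  term(m=+0) = (-0.019964, 0.000000)   from Y*(Ω₁)=(0.324306, -0.000000), Y(Ω₂)=(-0.061559, 0.000000)
  term(m=+1) = (-0.000082, 0.000023)   from Y*(Ω₁)=(0.000155, -0.000220), Y(Ω₂)=(-0.243821, -0.198665)
  term(m=+2) = (-0.017082, 0.010361)   from Y*(Ω₁)=(0.112513, 0.316239), Y(Ω₂)=(0.012023, 0.058294)
  term(m=+3) = (-0.019099, 0.020380)   from Y*(Ω₁)=(0.078783, 0.022031), Y(Ω₂)=(-0.157755, 0.302795)
  term(m=+4) = (-0.008434, 0.016185)   from Y*(Ω₁)=(-0.273810, 0.223071), Y(Ω₂)=(0.047459, -0.020446)
  term(m=+5) = (-0.035837, 0.170002)   from Y*(Ω₁)=(0.025944, 0.374600), Y(Ω₂)=(0.445062, 0.126491)
Σ over m = (-0.181031, 0.000000); ×(4π/11) → (-0.206809, 0.000000). Real part: -0.206809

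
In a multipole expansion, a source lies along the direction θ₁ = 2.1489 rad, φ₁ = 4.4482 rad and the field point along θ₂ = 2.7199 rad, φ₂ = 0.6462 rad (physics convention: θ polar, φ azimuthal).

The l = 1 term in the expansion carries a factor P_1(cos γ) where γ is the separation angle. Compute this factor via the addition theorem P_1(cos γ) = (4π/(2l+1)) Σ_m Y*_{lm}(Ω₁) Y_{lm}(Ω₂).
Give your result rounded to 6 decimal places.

Addition theorem: P_1(cos γ) = (4π/3) Σ_m Y*_{lm}(Ω₁) Y_{lm}(Ω₂), m = −1…1:
  m=-1: Y*=-0.075557-0.279312i  Y=+0.112901-0.085153i  product -0.032315-0.025101i
  m=+0: Y*=-0.266990-0.000000i  Y=-0.445800+0.000000i  product +0.119024+0.000000i
  m=+1: Y*=+0.075557-0.279312i  Y=-0.112901-0.085153i  product -0.032315+0.025101i
Accumulated sum +0.054395+0.000000i; after 4π/(2l+1) scaling, +0.227849+0.000000i ⇒ P_1 = 0.227849

0.227849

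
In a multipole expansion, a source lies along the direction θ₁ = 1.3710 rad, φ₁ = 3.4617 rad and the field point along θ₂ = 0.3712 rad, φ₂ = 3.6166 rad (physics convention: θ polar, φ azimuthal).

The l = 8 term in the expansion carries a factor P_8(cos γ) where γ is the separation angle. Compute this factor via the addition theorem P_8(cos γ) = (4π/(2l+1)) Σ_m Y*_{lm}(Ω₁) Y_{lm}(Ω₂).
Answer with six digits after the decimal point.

Term-by-term m-sum for l=8 (normalisation 4π/17 = 0.739198):
  term(m=-8) = 0.00002 - 0.00006j   from Y*(Ω₁)=-0.36694 + 0.24079j, Y(Ω₂)=-0.00012 + 0.00009j
  term(m=-7) = 0.00026 - 0.00050j   from Y*(Ω₁)=0.22075 - 0.27866j, Y(Ω₂)=0.00156 - 0.00029j
  term(m=-6) = -0.00084 + 0.00113j   from Y*(Ω₁)=0.04679 - 0.12825j, Y(Ω₂)=-0.00988 - 0.00296j
  term(m=-5) = -0.01199 + 0.01173j   from Y*(Ω₁)=-0.01046 + 0.35148j, Y(Ω₂)=0.03437 + 0.03310j
  term(m=-4) = 0.00313 - 0.00223j   from Y*(Ω₁)=0.00686 + 0.02294j, Y(Ω₂)=-0.05196 - 0.15208j
  term(m=-3) = 0.11350 - 0.05690j   from Y*(Ω₁)=-0.19053 - 0.27233j, Y(Ω₂)=-0.05549 + 0.37796j
  term(m=-2) = 0.01463 - 0.00468j   from Y*(Ω₁)=0.02155 + 0.01605j, Y(Ω₂)=0.33247 - 0.46494j
  term(m=-1) = -0.10473 + 0.01635j   from Y*(Ω₁)=0.30387 + 0.10073j, Y(Ω₂)=-0.29446 + 0.15144j
  term(m=+0) = 0.01517 + 0.00000j   from Y*(Ω₁)=-0.04178 + 0.00000j, Y(Ω₂)=-0.36308 + 0.00000j
  term(m=+1) = -0.10473 - 0.01635j   from Y*(Ω₁)=-0.30387 + 0.10073j, Y(Ω₂)=0.29446 + 0.15144j
  term(m=+2) = 0.01463 + 0.00468j   from Y*(Ω₁)=0.02155 - 0.01605j, Y(Ω₂)=0.33247 + 0.46494j
  term(m=+3) = 0.11350 + 0.05690j   from Y*(Ω₁)=0.19053 - 0.27233j, Y(Ω₂)=0.05549 + 0.37796j
  term(m=+4) = 0.00313 + 0.00223j   from Y*(Ω₁)=0.00686 - 0.02294j, Y(Ω₂)=-0.05196 + 0.15208j
  term(m=+5) = -0.01199 - 0.01173j   from Y*(Ω₁)=0.01046 + 0.35148j, Y(Ω₂)=-0.03437 + 0.03310j
  term(m=+6) = -0.00084 - 0.00113j   from Y*(Ω₁)=0.04679 + 0.12825j, Y(Ω₂)=-0.00988 + 0.00296j
  term(m=+7) = 0.00026 + 0.00050j   from Y*(Ω₁)=-0.22075 - 0.27866j, Y(Ω₂)=-0.00156 - 0.00029j
  term(m=+8) = 0.00002 + 0.00006j   from Y*(Ω₁)=-0.36694 - 0.24079j, Y(Ω₂)=-0.00012 - 0.00009j
Total Σ_m = 0.04314 + 0.00000j. Multiply by 0.739198: 0.03189 + 0.00000j. P_8(cos γ) = 0.031890

0.031890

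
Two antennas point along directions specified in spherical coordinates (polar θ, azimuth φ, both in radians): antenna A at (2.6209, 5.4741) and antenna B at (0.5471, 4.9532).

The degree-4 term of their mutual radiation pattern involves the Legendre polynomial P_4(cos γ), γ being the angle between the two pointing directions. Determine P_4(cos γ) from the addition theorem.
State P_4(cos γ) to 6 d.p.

Term-by-term m-sum for l=4 (normalisation 4π/9 = 1.396263):
  m=-4: -0.026984+0.002564i × +0.018501-0.026610i = -0.000431+0.000765i  (running Σ = -0.000431+0.000765i)
  m=-3: +0.101001+0.087578i × -0.099506-0.112898i = -0.000163-0.020117i  (running Σ = -0.000594-0.019352i)
  m=-2: -0.016732-0.352919i × -0.329400+0.172169i = +0.066273+0.113371i  (running Σ = +0.065679+0.094019i)
  m=-1: -0.319513+0.335020i × +0.105549+0.429803i = -0.177717-0.101967i  (running Σ = -0.112038-0.007948i)
  m=0: +0.025838-0.000000i × -0.027673+0.000000i = -0.000715+0.000000i  (running Σ = -0.112753-0.007948i)
  m=1: +0.319513+0.335020i × -0.105549+0.429803i = -0.177717+0.101967i  (running Σ = -0.290470+0.094019i)
  m=2: -0.016732+0.352919i × -0.329400-0.172169i = +0.066273-0.113371i  (running Σ = -0.224197-0.019352i)
  m=3: -0.101001+0.087578i × +0.099506-0.112898i = -0.000163+0.020117i  (running Σ = -0.224360+0.000765i)
  m=4: -0.026984-0.002564i × +0.018501+0.026610i = -0.000431-0.000765i  (running Σ = -0.224791+0.000000i)
Total Σ_m = -0.224791+0.000000i. Multiply by 1.396263: -0.313867+0.000000i. P_4(cos γ) = -0.313867

-0.313867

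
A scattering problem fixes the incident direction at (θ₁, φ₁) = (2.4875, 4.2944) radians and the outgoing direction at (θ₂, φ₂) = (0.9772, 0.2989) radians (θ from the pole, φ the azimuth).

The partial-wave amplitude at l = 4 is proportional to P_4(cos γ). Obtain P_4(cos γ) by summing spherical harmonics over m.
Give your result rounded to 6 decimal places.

-0.298405

Expand P_4 via completeness: Σ_{m} conj(Y_{4,m}) at Ω₁ times Y_{4,m} at Ω₂ —
  term(m=-4) = -0.01220 - 0.00343j   from Y*(Ω₁)=-0.00612 - 0.06034j, Y(Ω₂)=0.07657 - 0.19441j
  term(m=-3) = -0.07464 + 0.04889j   from Y*(Ω₁)=-0.21260 - 0.06971j, Y(Ω₂)=0.24891 - 0.31155j
  term(m=-2) = -0.01577 + 0.11439j   from Y*(Ω₁)=-0.28301 + 0.31319j, Y(Ω₂)=0.22611 - 0.15396j
  term(m=-1) = -0.03756 - 0.04309j   from Y*(Ω₁)=0.13062 + 0.29407j, Y(Ω₂)=-0.16978 + 0.05232j
  term(m=+0) = 0.06662 + 0.00000j   from Y*(Ω₁)=-0.21277 + 0.00000j, Y(Ω₂)=-0.31313 + 0.00000j
  term(m=+1) = -0.03756 + 0.04309j   from Y*(Ω₁)=-0.13062 + 0.29407j, Y(Ω₂)=0.16978 + 0.05232j
  term(m=+2) = -0.01577 - 0.11439j   from Y*(Ω₁)=-0.28301 - 0.31319j, Y(Ω₂)=0.22611 + 0.15396j
  term(m=+3) = -0.07464 - 0.04889j   from Y*(Ω₁)=0.21260 - 0.06971j, Y(Ω₂)=-0.24891 - 0.31155j
  term(m=+4) = -0.01220 + 0.00343j   from Y*(Ω₁)=-0.00612 + 0.06034j, Y(Ω₂)=0.07657 + 0.19441j
Accumulated sum -0.21372 - 0.00000j; after 4π/(2l+1) scaling, -0.29841 - 0.00000j ⇒ P_4 = -0.298405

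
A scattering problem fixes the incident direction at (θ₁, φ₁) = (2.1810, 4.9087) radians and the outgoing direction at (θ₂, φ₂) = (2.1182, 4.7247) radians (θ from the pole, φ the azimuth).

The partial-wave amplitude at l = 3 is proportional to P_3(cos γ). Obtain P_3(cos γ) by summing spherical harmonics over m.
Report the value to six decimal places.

Term-by-term m-sum for l=3 (normalisation 4π/7 = 1.795196):
  m=-3: Y*=-0.12756 + 0.19096j  Y=-0.00959 - 0.25957j  product 0.05079 + 0.03128j
  m=-2: Y*=0.36340 + 0.15049j  Y=0.38771 - 0.00955j  product 0.14233 + 0.05488j
  m=-1: Y*=0.03316 - 0.16673j  Y=0.00120 + 0.09781j  product 0.01635 + 0.00304j
  m=+0: Y*=0.29043 + 0.00000j  Y=0.31961 + 0.00000j  product 0.09283 + 0.00000j
  m=+1: Y*=-0.03316 - 0.16673j  Y=-0.00120 + 0.09781j  product 0.01635 - 0.00304j
  m=+2: Y*=0.36340 - 0.15049j  Y=0.38771 + 0.00955j  product 0.14233 - 0.05488j
  m=+3: Y*=0.12756 + 0.19096j  Y=0.00959 - 0.25957j  product 0.05079 - 0.03128j
Accumulated sum 0.51176 + 0.00000j; after 4π/(2l+1) scaling, 0.91872 + 0.00000j ⇒ P_3 = 0.918716

0.918716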